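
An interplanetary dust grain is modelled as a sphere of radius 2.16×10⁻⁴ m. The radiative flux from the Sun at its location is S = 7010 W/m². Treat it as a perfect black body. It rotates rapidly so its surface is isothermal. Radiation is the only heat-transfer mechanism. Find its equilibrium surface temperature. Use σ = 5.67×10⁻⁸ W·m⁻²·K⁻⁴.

At equilibrium, absorbed power = emitted power.
Absorbing cross-section = πr² = 1.466×10⁻⁷ m²; emitting surface = 4πr² = 5.863×10⁻⁷ m² (ratio 4).
S·A_cross = εσ·A_surf·T⁴  ⇒  T⁴ = S/(4σ).
T⁴ = 1.00·7010/(4·5.67×10⁻⁸) = 3.091×10¹⁰ K⁴.
T = (3.091×10¹⁰)^(1/4).

T ≈ 419 K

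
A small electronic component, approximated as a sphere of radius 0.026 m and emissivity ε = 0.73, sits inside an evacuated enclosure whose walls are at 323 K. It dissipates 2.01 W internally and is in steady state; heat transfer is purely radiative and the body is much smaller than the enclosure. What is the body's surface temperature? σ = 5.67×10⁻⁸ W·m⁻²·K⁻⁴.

T ≈ 359 K

For a small grey body in a large enclosure, net radiated power = εσA(T⁴ − T_w⁴).
Steady state: P = εσA(T⁴ − T_w⁴) with A = 4πr² = 0.008495 m².
T⁴ = P/(εσA) + T_w⁴ = 2.01/(0.73·5.67×10⁻⁸·0.008495) + (323)⁴
    = 5.717×10⁹ + 1.088×10¹⁰ = 1.660×10¹⁰ K⁴.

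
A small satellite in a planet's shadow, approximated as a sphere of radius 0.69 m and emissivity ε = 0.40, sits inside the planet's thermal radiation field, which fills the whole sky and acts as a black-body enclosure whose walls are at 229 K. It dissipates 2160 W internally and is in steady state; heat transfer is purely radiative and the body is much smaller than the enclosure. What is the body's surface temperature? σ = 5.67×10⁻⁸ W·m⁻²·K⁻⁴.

For a small grey body in a large enclosure, net radiated power = εσA(T⁴ − T_w⁴).
Steady state: P = εσA(T⁴ − T_w⁴) with A = 4πr² = 5.983 m².
T⁴ = P/(εσA) + T_w⁴ = 2160/(0.40·5.67×10⁻⁸·5.983) + (229)⁴
    = 1.592×10¹⁰ + 2.750×10⁹ = 1.867×10¹⁰ K⁴.

T ≈ 370 K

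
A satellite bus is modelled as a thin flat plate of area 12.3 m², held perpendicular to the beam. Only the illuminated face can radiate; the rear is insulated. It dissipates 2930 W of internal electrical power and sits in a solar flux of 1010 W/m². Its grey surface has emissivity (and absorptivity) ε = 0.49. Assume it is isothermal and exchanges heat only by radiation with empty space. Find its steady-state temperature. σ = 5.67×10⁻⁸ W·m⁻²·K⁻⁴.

T ≈ 403 K

At steady state, absorbed solar power + internal power = radiated power.
Absorbed: α·S·A_cross = 0.49·1010·12.30 = 6087 W (cross-section A).
Total input = 6087 + 2930 = 9017 W.
Radiated: εσ·A_surf·T⁴ with A_surf = A = 12.30 m².
T⁴ = 9017/(0.49·5.67×10⁻⁸·12.30) = 2.639×10¹⁰ K⁴.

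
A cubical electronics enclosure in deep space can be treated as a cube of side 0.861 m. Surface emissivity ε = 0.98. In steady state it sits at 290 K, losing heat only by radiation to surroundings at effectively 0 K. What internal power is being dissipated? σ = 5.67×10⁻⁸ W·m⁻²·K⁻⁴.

P ≈ 1750 W

Steady state: P = εσA T⁴.
A = 6L² = 4.448 m²; T⁴ = (290)⁴ = 7.073×10⁹ K⁴.
P = 0.98 × 5.67×10⁻⁸ × 4.448 × 7.073×10⁹.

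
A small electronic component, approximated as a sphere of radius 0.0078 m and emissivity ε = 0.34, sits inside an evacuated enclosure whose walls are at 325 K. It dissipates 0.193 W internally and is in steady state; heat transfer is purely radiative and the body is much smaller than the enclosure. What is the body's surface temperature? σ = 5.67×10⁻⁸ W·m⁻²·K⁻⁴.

For a small grey body in a large enclosure, net radiated power = εσA(T⁴ − T_w⁴).
Steady state: P = εσA(T⁴ − T_w⁴) with A = 4πr² = 7.645×10⁻⁴ m².
T⁴ = P/(εσA) + T_w⁴ = 0.193/(0.34·5.67×10⁻⁸·7.645×10⁻⁴) + (325)⁴
    = 1.309×10¹⁰ + 1.116×10¹⁰ = 2.425×10¹⁰ K⁴.

T ≈ 395 K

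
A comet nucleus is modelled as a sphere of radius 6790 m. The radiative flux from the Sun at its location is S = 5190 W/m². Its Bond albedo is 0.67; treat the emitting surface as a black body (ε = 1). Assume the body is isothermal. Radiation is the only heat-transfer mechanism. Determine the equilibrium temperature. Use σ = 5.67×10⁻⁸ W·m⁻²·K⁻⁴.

T ≈ 295 K

At equilibrium, absorbed power = emitted power.
Absorbing cross-section = πr² = 1.448×10⁸ m²; emitting surface = 4πr² = 5.794×10⁸ m² (ratio 4).
(1−a)S·A_cross = εσ·A_surf·T⁴  ⇒  T⁴ = (1−a)S/(4σ).
T⁴ = 0.330·5190/(4·5.67×10⁻⁸) = 7.552×10⁹ K⁴.
T = (7.552×10⁹)^(1/4).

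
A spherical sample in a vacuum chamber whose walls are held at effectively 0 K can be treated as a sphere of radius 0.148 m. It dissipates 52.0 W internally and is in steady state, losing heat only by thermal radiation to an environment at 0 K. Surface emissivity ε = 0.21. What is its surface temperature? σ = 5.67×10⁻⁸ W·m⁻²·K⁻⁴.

T ≈ 355 K

Steady state: internal power = radiated power, P = εσA T⁴.
Radiating area A = 4πr² = 0.2753 m².
T⁴ = P/(εσA) = 52.0/(0.21·5.67×10⁻⁸·0.2753) = 1.587×10¹⁰ K⁴.
T = (1.587×10¹⁰)^(1/4).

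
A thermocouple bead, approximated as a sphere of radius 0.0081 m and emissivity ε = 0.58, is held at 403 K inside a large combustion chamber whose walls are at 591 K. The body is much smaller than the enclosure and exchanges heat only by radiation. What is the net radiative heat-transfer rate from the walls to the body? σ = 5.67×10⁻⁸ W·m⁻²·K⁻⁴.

For a small grey body in a large enclosure: P_net = εσA(T_body⁴ − T_wall⁴).
A = 4πr² = 8.245×10⁻⁴ m²; T_body⁴ − T_wall⁴ = 2.638×10¹⁰ − 1.220×10¹¹ = -9.562×10¹⁰ K⁴.
|P_net| = 0.58·5.67×10⁻⁸·8.245×10⁻⁴·9.562×10¹⁰.

P_net ≈ 2.59 W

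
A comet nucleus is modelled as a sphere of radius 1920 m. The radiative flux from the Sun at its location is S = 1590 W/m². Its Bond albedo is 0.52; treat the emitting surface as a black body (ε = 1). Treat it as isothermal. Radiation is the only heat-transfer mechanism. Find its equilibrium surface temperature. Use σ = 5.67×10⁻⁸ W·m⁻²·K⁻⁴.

At equilibrium, absorbed power = emitted power.
Absorbing cross-section = πr² = 1.158×10⁷ m²; emitting surface = 4πr² = 4.632×10⁷ m² (ratio 4).
(1−a)S·A_cross = εσ·A_surf·T⁴  ⇒  T⁴ = (1−a)S/(4σ).
T⁴ = 0.480·1590/(4·5.67×10⁻⁸) = 3.365×10⁹ K⁴.
T = (3.365×10⁹)^(1/4).

T ≈ 241 K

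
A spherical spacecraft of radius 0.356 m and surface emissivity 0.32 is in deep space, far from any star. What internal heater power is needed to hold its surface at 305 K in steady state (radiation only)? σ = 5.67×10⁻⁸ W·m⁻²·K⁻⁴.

P ≈ 250 W

P = εσ·4πr²·T⁴.
4πr² = 1.593 m²; T⁴ = 8.654×10⁹ K⁴.
P = 0.32·5.67×10⁻⁸·1.593·8.654×10⁹.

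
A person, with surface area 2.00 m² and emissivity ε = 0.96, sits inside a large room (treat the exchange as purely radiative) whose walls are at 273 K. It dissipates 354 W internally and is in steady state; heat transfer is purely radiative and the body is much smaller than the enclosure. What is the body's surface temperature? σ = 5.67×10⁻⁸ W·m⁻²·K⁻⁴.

T ≈ 306 K

For a small grey body in a large enclosure, net radiated power = εσA(T⁴ − T_w⁴).
Steady state: P = εσA(T⁴ − T_w⁴) with A = 2.00 m².
T⁴ = P/(εσA) + T_w⁴ = 354/(0.96·5.67×10⁻⁸·2.000) + (273)⁴
    = 3.252×10⁹ + 5.555×10⁹ = 8.806×10⁹ K⁴.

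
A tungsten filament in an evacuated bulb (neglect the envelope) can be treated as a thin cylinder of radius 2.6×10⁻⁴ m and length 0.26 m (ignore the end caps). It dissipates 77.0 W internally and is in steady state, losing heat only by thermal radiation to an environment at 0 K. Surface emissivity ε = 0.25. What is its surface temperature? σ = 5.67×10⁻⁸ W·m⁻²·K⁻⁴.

Steady state: internal power = radiated power, P = εσA T⁴.
Radiating area A = 2πrL = 4.247×10⁻⁴ m².
T⁴ = P/(εσA) = 77.0/(0.25·5.67×10⁻⁸·4.247×10⁻⁴) = 1.279×10¹³ K⁴.
T = (1.279×10¹³)^(1/4).

T ≈ 1890 K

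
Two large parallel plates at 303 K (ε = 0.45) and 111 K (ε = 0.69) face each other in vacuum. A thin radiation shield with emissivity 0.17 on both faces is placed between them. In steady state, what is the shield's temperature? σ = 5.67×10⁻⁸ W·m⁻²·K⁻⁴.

T_s ≈ 252 K

In steady state the net flux on the hot side equals that on the cold side.
σ(T₁⁴−T_s⁴)/D₁ = σ(T_s⁴−T₂⁴)/D₂, with D₁ = 1/ε₁+1/ε_s−1 = 7.105, D₂ = 1/ε_s+1/ε₂−1 = 6.332.
Solve for T_s⁴: T_s⁴ = (D₂·T₁⁴ + D₁·T₂⁴)/(D₁+D₂) = 4.052×10⁹ K⁴.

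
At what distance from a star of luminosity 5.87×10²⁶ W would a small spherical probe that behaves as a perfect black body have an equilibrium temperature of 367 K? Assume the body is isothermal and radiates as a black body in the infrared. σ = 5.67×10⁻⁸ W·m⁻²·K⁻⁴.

For an isothermal black-emitting sphere, (1−a)S·πr² = σ·4πr²·T⁴ ⇒ S = 4σT⁴/(1−a).
S = 4·5.67×10⁻⁸·(367)⁴/1.00 = 4114 W/m².
Flux falls as S = L/(4πd²), so d = √(L/(4πS)) = √(5.87×10²⁶/(4π·4114)).

d ≈ 1.07×10¹¹ m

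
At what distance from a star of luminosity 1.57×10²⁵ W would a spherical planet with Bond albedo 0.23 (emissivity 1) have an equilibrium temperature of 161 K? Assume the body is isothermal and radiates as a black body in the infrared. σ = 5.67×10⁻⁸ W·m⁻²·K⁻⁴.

For an isothermal black-emitting sphere, (1−a)S·πr² = σ·4πr²·T⁴ ⇒ S = 4σT⁴/(1−a).
S = 4·5.67×10⁻⁸·(161)⁴/0.770 = 197.9 W/m².
Flux falls as S = L/(4πd²), so d = √(L/(4πS)) = √(1.57×10²⁵/(4π·197.9)).

d ≈ 7.95×10¹⁰ m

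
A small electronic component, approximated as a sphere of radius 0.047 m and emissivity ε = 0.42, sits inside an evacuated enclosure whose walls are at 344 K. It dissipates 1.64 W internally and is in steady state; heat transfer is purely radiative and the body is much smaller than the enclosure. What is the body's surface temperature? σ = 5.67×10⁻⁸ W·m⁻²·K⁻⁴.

T ≈ 358 K

For a small grey body in a large enclosure, net radiated power = εσA(T⁴ − T_w⁴).
Steady state: P = εσA(T⁴ − T_w⁴) with A = 4πr² = 0.02776 m².
T⁴ = P/(εσA) + T_w⁴ = 1.64/(0.42·5.67×10⁻⁸·0.02776) + (344)⁴
    = 2.481×10⁹ + 1.400×10¹⁰ = 1.648×10¹⁰ K⁴.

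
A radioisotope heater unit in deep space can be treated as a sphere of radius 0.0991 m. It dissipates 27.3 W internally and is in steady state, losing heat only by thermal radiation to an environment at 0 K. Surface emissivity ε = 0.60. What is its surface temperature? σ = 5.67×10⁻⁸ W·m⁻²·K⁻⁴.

T ≈ 284 K

Steady state: internal power = radiated power, P = εσA T⁴.
Radiating area A = 4πr² = 0.1234 m².
T⁴ = P/(εσA) = 27.3/(0.60·5.67×10⁻⁸·0.1234) = 6.502×10⁹ K⁴.
T = (6.502×10⁹)^(1/4).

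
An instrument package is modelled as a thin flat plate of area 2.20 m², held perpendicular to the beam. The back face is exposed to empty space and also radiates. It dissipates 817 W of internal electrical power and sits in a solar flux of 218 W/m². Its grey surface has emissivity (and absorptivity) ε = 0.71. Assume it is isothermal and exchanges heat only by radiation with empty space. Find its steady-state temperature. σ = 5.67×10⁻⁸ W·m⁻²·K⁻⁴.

T ≈ 284 K

At steady state, absorbed solar power + internal power = radiated power.
Absorbed: α·S·A_cross = 0.71·218·2.200 = 340.5 W (cross-section A).
Total input = 340.5 + 817 = 1158 W.
Radiated: εσ·A_surf·T⁴ with A_surf = 2A = 4.400 m².
T⁴ = 1158/(0.71·5.67×10⁻⁸·4.400) = 6.535×10⁹ K⁴.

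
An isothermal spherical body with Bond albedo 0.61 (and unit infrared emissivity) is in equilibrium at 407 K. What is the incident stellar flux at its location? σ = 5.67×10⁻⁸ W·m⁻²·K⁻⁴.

(1−a)S·πr² = σ·4πr²·T⁴ ⇒ S = 4σT⁴/(1−a).
S = 4·5.67×10⁻⁸·2.744×10¹⁰/0.390.

S ≈ 16000 W/m²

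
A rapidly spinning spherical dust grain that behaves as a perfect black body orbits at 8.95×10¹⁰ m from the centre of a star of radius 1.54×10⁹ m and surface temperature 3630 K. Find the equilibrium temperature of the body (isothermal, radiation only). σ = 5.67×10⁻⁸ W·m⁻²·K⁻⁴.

The star's surface emits σT_*⁴; at distance d the flux is S = σT_*⁴(R_*/d)².
S = 5.67×10⁻⁸·(3630)⁴·(1.54×10⁹/8.95×10¹⁰)² = 2915 W/m².
For an isothermal sphere T⁴ = (1−a)S/(4σ) = 1.285×10¹⁰ K⁴.

T ≈ 337 K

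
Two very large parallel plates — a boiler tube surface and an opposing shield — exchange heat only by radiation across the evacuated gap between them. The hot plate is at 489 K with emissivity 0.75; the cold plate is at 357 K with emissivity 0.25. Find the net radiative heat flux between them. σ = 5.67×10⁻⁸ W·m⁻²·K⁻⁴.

q ≈ 536 W/m²

For two infinite grey parallel plates, q = σ(T₁⁴ − T₂⁴)/(1/ε₁ + 1/ε₂ − 1).
T₁⁴ − T₂⁴ = 5.718×10¹⁰ − 1.624×10¹⁰ = 4.094×10¹⁰ K⁴.
1/ε₁ + 1/ε₂ − 1 = 1.333 + 4.000 − 1 = 4.333.
q = 5.67×10⁻⁸ × 4.094×10¹⁰ / 4.333.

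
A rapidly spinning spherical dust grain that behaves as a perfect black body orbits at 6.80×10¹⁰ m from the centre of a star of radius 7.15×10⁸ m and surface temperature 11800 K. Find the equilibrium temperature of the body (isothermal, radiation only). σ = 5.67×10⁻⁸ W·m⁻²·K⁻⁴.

T ≈ 856 K

The star's surface emits σT_*⁴; at distance d the flux is S = σT_*⁴(R_*/d)².
S = 5.67×10⁻⁸·(11800)⁴·(7.15×10⁸/6.80×10¹⁰)² = 1.215×10⁵ W/m².
For an isothermal sphere T⁴ = (1−a)S/(4σ) = 5.359×10¹¹ K⁴.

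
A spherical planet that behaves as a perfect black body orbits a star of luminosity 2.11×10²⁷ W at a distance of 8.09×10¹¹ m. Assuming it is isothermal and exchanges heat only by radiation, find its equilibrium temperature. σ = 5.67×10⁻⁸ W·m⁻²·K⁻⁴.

First find the stellar flux at distance d: S = L/(4πd²) = 2.11×10²⁷/(4π·(8.09×10¹¹)²) = 256.6 W/m².
For an isothermal sphere, absorbed (1−a)S·πr² = emitted σ·4πr²·T⁴, so T⁴ = (1−a)S/(4σ).
T⁴ = 1.00·256.6/(4·5.67×10⁻⁸) = 1.131×10⁹ K⁴.

T ≈ 183 K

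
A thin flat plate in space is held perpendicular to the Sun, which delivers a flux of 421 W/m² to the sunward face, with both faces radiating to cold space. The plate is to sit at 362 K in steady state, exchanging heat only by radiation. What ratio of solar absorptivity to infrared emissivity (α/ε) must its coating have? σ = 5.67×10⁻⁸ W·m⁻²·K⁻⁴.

α/ε ≈ 4.63

Balance: αS·A = εσ·2A·T⁴ ⇒ α/ε = 2σT⁴/S.
α/ε = 2·5.67×10⁻⁸·(362)⁴/421 = 2·5.67×10⁻⁸·1.717×10¹⁰/421.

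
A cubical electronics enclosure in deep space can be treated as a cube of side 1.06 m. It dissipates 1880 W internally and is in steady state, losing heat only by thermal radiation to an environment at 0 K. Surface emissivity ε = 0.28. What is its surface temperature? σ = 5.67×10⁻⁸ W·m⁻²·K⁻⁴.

Steady state: internal power = radiated power, P = εσA T⁴.
Radiating area A = 6L² = 6.742 m².
T⁴ = P/(εσA) = 1880/(0.28·5.67×10⁻⁸·6.742) = 1.757×10¹⁰ K⁴.
T = (1.757×10¹⁰)^(1/4).

T ≈ 364 K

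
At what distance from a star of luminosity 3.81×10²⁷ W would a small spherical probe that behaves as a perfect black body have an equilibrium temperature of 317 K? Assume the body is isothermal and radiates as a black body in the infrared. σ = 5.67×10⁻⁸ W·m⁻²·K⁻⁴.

d ≈ 3.64×10¹¹ m

For an isothermal black-emitting sphere, (1−a)S·πr² = σ·4πr²·T⁴ ⇒ S = 4σT⁴/(1−a).
S = 4·5.67×10⁻⁸·(317)⁴/1.00 = 2290 W/m².
Flux falls as S = L/(4πd²), so d = √(L/(4πS)) = √(3.81×10²⁷/(4π·2290)).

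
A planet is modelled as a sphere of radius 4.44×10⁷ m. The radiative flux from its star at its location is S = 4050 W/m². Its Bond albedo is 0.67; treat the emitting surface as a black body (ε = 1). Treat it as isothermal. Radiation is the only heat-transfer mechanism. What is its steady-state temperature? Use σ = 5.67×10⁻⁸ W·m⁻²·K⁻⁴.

At equilibrium, absorbed power = emitted power.
Absorbing cross-section = πr² = 6.193×10¹⁵ m²; emitting surface = 4πr² = 2.477×10¹⁶ m² (ratio 4).
(1−a)S·A_cross = εσ·A_surf·T⁴  ⇒  T⁴ = (1−a)S/(4σ).
T⁴ = 0.330·4050/(4·5.67×10⁻⁸) = 5.893×10⁹ K⁴.
T = (5.893×10⁹)^(1/4).

T ≈ 277 K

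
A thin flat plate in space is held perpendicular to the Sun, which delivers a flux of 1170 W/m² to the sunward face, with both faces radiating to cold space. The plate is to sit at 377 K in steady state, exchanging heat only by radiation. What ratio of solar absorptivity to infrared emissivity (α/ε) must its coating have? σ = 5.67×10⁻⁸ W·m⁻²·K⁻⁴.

α/ε ≈ 1.96

Balance: αS·A = εσ·2A·T⁴ ⇒ α/ε = 2σT⁴/S.
α/ε = 2·5.67×10⁻⁸·(377)⁴/1170 = 2·5.67×10⁻⁸·2.020×10¹⁰/1170.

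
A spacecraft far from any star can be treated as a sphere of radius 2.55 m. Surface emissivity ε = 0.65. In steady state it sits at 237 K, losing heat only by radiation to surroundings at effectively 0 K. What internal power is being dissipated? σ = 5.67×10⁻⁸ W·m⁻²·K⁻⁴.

P ≈ 9500 W

Steady state: P = εσA T⁴.
A = 4πr² = 81.71 m²; T⁴ = (237)⁴ = 3.155×10⁹ K⁴.
P = 0.65 × 5.67×10⁻⁸ × 81.71 × 3.155×10⁹.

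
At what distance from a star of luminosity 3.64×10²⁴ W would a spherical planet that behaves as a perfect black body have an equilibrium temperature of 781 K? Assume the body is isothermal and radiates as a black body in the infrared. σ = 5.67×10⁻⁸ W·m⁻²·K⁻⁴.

d ≈ 1.85×10⁹ m

For an isothermal black-emitting sphere, (1−a)S·πr² = σ·4πr²·T⁴ ⇒ S = 4σT⁴/(1−a).
S = 4·5.67×10⁻⁸·(781)⁴/1.00 = 84380 W/m².
Flux falls as S = L/(4πd²), so d = √(L/(4πS)) = √(3.64×10²⁴/(4π·84380)).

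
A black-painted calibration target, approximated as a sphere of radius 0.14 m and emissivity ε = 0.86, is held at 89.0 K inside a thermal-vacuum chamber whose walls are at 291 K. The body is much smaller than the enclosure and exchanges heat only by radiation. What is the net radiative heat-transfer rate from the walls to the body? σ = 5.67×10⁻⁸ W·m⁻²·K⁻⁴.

For a small grey body in a large enclosure: P_net = εσA(T_body⁴ − T_wall⁴).
A = 4πr² = 0.2463 m²; T_body⁴ − T_wall⁴ = 6.274×10⁷ − 7.171×10⁹ = -7.108×10⁹ K⁴.
|P_net| = 0.86·5.67×10⁻⁸·0.2463·7.108×10⁹.

P_net ≈ 85.4 W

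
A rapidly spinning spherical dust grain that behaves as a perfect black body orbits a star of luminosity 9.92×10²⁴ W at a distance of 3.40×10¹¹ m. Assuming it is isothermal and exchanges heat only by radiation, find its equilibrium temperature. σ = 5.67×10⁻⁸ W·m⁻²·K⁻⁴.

First find the stellar flux at distance d: S = L/(4πd²) = 9.92×10²⁴/(4π·(3.40×10¹¹)²) = 6.829 W/m².
For an isothermal sphere, absorbed (1−a)S·πr² = emitted σ·4πr²·T⁴, so T⁴ = (1−a)S/(4σ).
T⁴ = 1.00·6.829/(4·5.67×10⁻⁸) = 3.011×10⁷ K⁴.

T ≈ 74.1 K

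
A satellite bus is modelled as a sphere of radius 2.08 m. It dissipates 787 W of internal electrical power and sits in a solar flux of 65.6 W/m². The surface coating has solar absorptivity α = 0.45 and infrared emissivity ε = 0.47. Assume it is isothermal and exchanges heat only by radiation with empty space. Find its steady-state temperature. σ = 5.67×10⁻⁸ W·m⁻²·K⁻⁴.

At steady state, absorbed solar power + internal power = radiated power.
Absorbed: α·S·A_cross = 0.45·65.6·13.59 = 401.2 W (cross-section πr²).
Total input = 401.2 + 787 = 1188 W.
Radiated: εσ·A_surf·T⁴ with A_surf = 4πr² = 54.37 m².
T⁴ = 1188/(0.47·5.67×10⁻⁸·54.37) = 8.201×10⁸ K⁴.

T ≈ 169 K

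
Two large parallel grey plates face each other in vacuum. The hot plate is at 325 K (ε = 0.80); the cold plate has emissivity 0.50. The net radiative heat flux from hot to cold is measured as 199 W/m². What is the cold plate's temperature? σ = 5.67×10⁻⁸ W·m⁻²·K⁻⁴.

q = σ(T₁⁴ − T₂⁴)/(1/ε₁ + 1/ε₂ − 1); denominator = 2.250.
T₂⁴ = T₁⁴ − q·(1/ε₁+1/ε₂−1)/σ = 1.116×10¹⁰ − 199·2.250/5.67×10⁻⁸
    = 3.260×10⁹ K⁴.

T₂ ≈ 239 K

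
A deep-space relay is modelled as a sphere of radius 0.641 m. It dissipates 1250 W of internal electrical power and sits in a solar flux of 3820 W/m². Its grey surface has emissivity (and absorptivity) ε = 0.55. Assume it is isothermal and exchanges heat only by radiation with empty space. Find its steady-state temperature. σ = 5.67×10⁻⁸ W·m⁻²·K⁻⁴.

At steady state, absorbed solar power + internal power = radiated power.
Absorbed: α·S·A_cross = 0.55·3820·1.291 = 2712 W (cross-section πr²).
Total input = 2712 + 1250 = 3962 W.
Radiated: εσ·A_surf·T⁴ with A_surf = 4πr² = 5.163 m².
T⁴ = 3962/(0.55·5.67×10⁻⁸·5.163) = 2.461×10¹⁰ K⁴.

T ≈ 396 K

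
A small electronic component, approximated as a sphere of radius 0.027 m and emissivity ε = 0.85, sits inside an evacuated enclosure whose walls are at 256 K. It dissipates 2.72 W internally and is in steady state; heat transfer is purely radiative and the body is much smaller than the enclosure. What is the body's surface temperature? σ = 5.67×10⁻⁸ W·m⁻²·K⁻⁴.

T ≈ 320 K

For a small grey body in a large enclosure, net radiated power = εσA(T⁴ − T_w⁴).
Steady state: P = εσA(T⁴ − T_w⁴) with A = 4πr² = 0.009161 m².
T⁴ = P/(εσA) + T_w⁴ = 2.72/(0.85·5.67×10⁻⁸·0.009161) + (256)⁴
    = 6.161×10⁹ + 4.295×10⁹ = 1.046×10¹⁰ K⁴.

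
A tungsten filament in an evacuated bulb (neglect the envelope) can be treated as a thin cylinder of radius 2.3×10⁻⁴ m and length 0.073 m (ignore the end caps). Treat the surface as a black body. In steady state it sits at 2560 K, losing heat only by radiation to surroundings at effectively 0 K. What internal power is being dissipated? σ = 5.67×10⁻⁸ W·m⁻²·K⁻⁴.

P ≈ 257 W

Steady state: P = εσA T⁴.
A = 2πrL = 1.055×10⁻⁴ m²; T⁴ = (2560)⁴ = 4.295×10¹³ K⁴.
P = 1.0 × 5.67×10⁻⁸ × 1.055×10⁻⁴ × 4.295×10¹³.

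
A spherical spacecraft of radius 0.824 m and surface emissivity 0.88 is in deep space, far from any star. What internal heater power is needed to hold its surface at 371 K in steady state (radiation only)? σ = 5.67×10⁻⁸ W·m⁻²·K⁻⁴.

P = εσ·4πr²·T⁴.
4πr² = 8.532 m²; T⁴ = 1.895×10¹⁰ K⁴.
P = 0.88·5.67×10⁻⁸·8.532·1.895×10¹⁰.

P ≈ 8070 W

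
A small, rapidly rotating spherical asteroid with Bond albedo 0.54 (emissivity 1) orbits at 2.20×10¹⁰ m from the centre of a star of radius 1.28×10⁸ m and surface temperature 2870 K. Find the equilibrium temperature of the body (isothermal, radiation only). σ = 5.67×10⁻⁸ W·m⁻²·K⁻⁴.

The star's surface emits σT_*⁴; at distance d the flux is S = σT_*⁴(R_*/d)².
S = 5.67×10⁻⁸·(2870)⁴·(1.28×10⁸/2.20×10¹⁰)² = 130.2 W/m².
For an isothermal sphere T⁴ = (1−a)S/(4σ) = 2.641×10⁸ K⁴.

T ≈ 127 K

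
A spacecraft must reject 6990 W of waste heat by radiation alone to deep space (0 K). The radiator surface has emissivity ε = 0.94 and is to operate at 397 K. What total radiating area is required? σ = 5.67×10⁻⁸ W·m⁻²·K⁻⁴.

P = εσA T⁴ ⇒ A = P/(εσT⁴).
T⁴ = 2.484×10¹⁰ K⁴.
A = 6990/(0.94 × 5.67×10⁻⁸ × 2.484×10¹⁰).

A ≈ 5.28 m²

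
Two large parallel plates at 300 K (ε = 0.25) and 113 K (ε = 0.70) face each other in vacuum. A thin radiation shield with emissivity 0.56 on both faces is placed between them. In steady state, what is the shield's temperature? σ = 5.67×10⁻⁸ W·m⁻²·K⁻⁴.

T_s ≈ 227 K

In steady state the net flux on the hot side equals that on the cold side.
σ(T₁⁴−T_s⁴)/D₁ = σ(T_s⁴−T₂⁴)/D₂, with D₁ = 1/ε₁+1/ε_s−1 = 4.786, D₂ = 1/ε_s+1/ε₂−1 = 2.214.
Solve for T_s⁴: T_s⁴ = (D₂·T₁⁴ + D₁·T₂⁴)/(D₁+D₂) = 2.674×10⁹ K⁴.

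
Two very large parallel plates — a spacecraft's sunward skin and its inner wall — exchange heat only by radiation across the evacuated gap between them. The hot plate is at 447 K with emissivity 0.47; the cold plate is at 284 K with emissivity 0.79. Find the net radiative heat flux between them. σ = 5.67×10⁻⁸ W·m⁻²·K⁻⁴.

For two infinite grey parallel plates, q = σ(T₁⁴ − T₂⁴)/(1/ε₁ + 1/ε₂ − 1).
T₁⁴ − T₂⁴ = 3.992×10¹⁰ − 6.505×10⁹ = 3.342×10¹⁰ K⁴.
1/ε₁ + 1/ε₂ − 1 = 2.128 + 1.266 − 1 = 2.393.
q = 5.67×10⁻⁸ × 3.342×10¹⁰ / 2.393.

q ≈ 792 W/m²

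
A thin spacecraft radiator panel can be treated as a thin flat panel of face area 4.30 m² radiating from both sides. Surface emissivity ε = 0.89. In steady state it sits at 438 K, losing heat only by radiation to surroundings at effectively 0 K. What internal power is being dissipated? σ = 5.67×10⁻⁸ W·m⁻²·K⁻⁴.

P ≈ 16000 W

Steady state: P = εσA T⁴.
A = 2·4.30 = 8.600 m²; T⁴ = (438)⁴ = 3.680×10¹⁰ K⁴.
P = 0.89 × 5.67×10⁻⁸ × 8.600 × 3.680×10¹⁰.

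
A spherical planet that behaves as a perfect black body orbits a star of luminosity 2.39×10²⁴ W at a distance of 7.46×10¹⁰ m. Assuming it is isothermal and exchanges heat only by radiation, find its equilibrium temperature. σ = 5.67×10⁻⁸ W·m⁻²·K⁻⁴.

T ≈ 111 K

First find the stellar flux at distance d: S = L/(4πd²) = 2.39×10²⁴/(4π·(7.46×10¹⁰)²) = 34.18 W/m².
For an isothermal sphere, absorbed (1−a)S·πr² = emitted σ·4πr²·T⁴, so T⁴ = (1−a)S/(4σ).
T⁴ = 1.00·34.18/(4·5.67×10⁻⁸) = 1.507×10⁸ K⁴.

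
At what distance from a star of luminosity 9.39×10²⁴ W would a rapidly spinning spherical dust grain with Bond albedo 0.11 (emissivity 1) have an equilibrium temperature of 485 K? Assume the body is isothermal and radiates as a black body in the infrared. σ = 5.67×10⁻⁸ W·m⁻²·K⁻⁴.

For an isothermal black-emitting sphere, (1−a)S·πr² = σ·4πr²·T⁴ ⇒ S = 4σT⁴/(1−a).
S = 4·5.67×10⁻⁸·(485)⁴/0.890 = 14100 W/m².
Flux falls as S = L/(4πd²), so d = √(L/(4πS)) = √(9.39×10²⁴/(4π·14100)).

d ≈ 7.28×10⁹ m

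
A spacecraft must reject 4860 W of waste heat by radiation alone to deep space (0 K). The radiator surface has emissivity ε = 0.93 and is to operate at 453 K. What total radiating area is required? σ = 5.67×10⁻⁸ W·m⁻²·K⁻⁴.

P = εσA T⁴ ⇒ A = P/(εσT⁴).
T⁴ = 4.211×10¹⁰ K⁴.
A = 4860/(0.93 × 5.67×10⁻⁸ × 4.211×10¹⁰).

A ≈ 2.19 m²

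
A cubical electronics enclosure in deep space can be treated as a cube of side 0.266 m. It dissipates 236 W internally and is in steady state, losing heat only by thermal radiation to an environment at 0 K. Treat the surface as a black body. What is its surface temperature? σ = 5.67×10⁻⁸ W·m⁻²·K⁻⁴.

Steady state: internal power = radiated power, P = εσA T⁴.
Radiating area A = 6L² = 0.4245 m².
T⁴ = P/(εσA) = 236/(1.0·5.67×10⁻⁸·0.4245) = 9.804×10⁹ K⁴.
T = (9.804×10⁹)^(1/4).

T ≈ 315 K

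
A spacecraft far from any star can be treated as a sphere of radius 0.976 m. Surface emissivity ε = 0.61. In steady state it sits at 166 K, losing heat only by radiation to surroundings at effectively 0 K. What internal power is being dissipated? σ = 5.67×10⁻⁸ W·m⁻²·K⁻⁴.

Steady state: P = εσA T⁴.
A = 4πr² = 11.97 m²; T⁴ = (166)⁴ = 7.593×10⁸ K⁴.
P = 0.61 × 5.67×10⁻⁸ × 11.97 × 7.593×10⁸.

P ≈ 314 W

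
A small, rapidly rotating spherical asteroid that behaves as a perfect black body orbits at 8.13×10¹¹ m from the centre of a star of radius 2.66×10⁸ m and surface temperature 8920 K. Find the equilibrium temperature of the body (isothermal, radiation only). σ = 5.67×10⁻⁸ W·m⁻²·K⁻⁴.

The star's surface emits σT_*⁴; at distance d the flux is S = σT_*⁴(R_*/d)².
S = 5.67×10⁻⁸·(8920)⁴·(2.66×10⁸/8.13×10¹¹)² = 38.43 W/m².
For an isothermal sphere T⁴ = (1−a)S/(4σ) = 1.694×10⁸ K⁴.

T ≈ 114 K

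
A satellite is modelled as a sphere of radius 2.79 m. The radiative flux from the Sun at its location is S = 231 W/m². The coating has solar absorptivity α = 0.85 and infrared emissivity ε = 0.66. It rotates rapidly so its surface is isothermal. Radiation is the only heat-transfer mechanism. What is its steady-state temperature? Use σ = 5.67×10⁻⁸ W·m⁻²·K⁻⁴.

T ≈ 190 K

At equilibrium, absorbed power = emitted power.
Absorbing cross-section = πr² = 24.45 m²; emitting surface = 4πr² = 97.82 m² (ratio 4).
αS·A_cross = εσ·A_surf·T⁴  ⇒  T⁴ = αS/(ε·4σ).
T⁴ = 0.850·231/(0.66·4·5.67×10⁻⁸) = 1.312×10⁹ K⁴.
T = (1.312×10⁹)^(1/4).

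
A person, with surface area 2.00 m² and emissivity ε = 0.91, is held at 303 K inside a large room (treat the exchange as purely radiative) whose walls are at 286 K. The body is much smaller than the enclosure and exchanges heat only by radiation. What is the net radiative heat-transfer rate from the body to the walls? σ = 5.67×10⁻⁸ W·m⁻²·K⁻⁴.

P_net ≈ 179 W

For a small grey body in a large enclosure: P_net = εσA(T_body⁴ − T_wall⁴).
A = 2.00 m²; T_body⁴ − T_wall⁴ = 8.429×10⁹ − 6.691×10⁹ = 1.738×10⁹ K⁴.
|P_net| = 0.91·5.67×10⁻⁸·2.000·1.738×10⁹.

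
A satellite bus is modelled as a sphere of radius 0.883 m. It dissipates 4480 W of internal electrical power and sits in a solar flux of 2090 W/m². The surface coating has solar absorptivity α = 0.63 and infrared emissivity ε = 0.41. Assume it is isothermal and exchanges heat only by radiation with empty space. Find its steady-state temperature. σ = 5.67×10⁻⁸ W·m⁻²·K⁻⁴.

T ≈ 429 K

At steady state, absorbed solar power + internal power = radiated power.
Absorbed: α·S·A_cross = 0.63·2090·2.449 = 3225 W (cross-section πr²).
Total input = 3225 + 4480 = 7705 W.
Radiated: εσ·A_surf·T⁴ with A_surf = 4πr² = 9.798 m².
T⁴ = 7705/(0.41·5.67×10⁻⁸·9.798) = 3.383×10¹⁰ K⁴.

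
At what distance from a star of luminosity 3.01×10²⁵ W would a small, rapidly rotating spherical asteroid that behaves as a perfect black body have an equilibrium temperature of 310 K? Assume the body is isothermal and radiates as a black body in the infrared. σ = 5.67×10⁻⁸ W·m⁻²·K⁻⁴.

For an isothermal black-emitting sphere, (1−a)S·πr² = σ·4πr²·T⁴ ⇒ S = 4σT⁴/(1−a).
S = 4·5.67×10⁻⁸·(310)⁴/1.00 = 2095 W/m².
Flux falls as S = L/(4πd²), so d = √(L/(4πS)) = √(3.01×10²⁵/(4π·2095)).

d ≈ 3.38×10¹⁰ m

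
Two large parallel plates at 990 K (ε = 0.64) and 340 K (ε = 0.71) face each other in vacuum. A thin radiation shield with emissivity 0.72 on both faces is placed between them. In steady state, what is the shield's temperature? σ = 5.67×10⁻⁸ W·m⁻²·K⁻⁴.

T_s ≈ 827 K

In steady state the net flux on the hot side equals that on the cold side.
σ(T₁⁴−T_s⁴)/D₁ = σ(T_s⁴−T₂⁴)/D₂, with D₁ = 1/ε₁+1/ε_s−1 = 1.951, D₂ = 1/ε_s+1/ε₂−1 = 1.797.
Solve for T_s⁴: T_s⁴ = (D₂·T₁⁴ + D₁·T₂⁴)/(D₁+D₂) = 4.675×10¹¹ K⁴.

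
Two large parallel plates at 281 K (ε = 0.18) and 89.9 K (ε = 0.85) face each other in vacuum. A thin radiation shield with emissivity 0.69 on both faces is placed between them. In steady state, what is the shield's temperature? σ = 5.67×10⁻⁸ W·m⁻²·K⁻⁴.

T_s ≈ 193 K

In steady state the net flux on the hot side equals that on the cold side.
σ(T₁⁴−T_s⁴)/D₁ = σ(T_s⁴−T₂⁴)/D₂, with D₁ = 1/ε₁+1/ε_s−1 = 6.005, D₂ = 1/ε_s+1/ε₂−1 = 1.626.
Solve for T_s⁴: T_s⁴ = (D₂·T₁⁴ + D₁·T₂⁴)/(D₁+D₂) = 1.380×10⁹ K⁴.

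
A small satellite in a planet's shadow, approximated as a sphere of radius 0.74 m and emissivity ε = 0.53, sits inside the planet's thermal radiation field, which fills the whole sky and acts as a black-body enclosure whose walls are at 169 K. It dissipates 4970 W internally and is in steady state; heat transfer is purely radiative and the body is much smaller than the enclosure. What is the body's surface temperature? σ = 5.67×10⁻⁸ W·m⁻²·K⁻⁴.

For a small grey body in a large enclosure, net radiated power = εσA(T⁴ − T_w⁴).
Steady state: P = εσA(T⁴ − T_w⁴) with A = 4πr² = 6.881 m².
T⁴ = P/(εσA) + T_w⁴ = 4970/(0.53·5.67×10⁻⁸·6.881) + (169)⁴
    = 2.403×10¹⁰ + 8.157×10⁸ = 2.485×10¹⁰ K⁴.

T ≈ 397 K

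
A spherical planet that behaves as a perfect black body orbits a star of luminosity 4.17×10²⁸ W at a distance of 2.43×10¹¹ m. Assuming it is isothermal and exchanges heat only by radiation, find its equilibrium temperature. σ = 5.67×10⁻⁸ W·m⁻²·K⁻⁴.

First find the stellar flux at distance d: S = L/(4πd²) = 4.17×10²⁸/(4π·(2.43×10¹¹)²) = 56200 W/m².
For an isothermal sphere, absorbed (1−a)S·πr² = emitted σ·4πr²·T⁴, so T⁴ = (1−a)S/(4σ).
T⁴ = 1.00·56200/(4·5.67×10⁻⁸) = 2.478×10¹¹ K⁴.

T ≈ 706 K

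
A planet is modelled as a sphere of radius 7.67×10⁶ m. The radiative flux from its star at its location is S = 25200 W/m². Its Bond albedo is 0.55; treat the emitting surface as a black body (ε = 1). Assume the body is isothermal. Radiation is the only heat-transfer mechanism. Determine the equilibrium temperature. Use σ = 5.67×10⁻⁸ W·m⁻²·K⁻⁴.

At equilibrium, absorbed power = emitted power.
Absorbing cross-section = πr² = 1.848×10¹⁴ m²; emitting surface = 4πr² = 7.393×10¹⁴ m² (ratio 4).
(1−a)S·A_cross = εσ·A_surf·T⁴  ⇒  T⁴ = (1−a)S/(4σ).
T⁴ = 0.450·25200/(4·5.67×10⁻⁸) = 5.000×10¹⁰ K⁴.
T = (5.000×10¹⁰)^(1/4).

T ≈ 473 K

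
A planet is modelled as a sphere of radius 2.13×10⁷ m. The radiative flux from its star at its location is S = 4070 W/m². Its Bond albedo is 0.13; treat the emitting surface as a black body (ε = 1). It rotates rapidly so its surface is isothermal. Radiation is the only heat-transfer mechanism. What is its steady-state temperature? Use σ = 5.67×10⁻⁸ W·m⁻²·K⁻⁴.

At equilibrium, absorbed power = emitted power.
Absorbing cross-section = πr² = 1.425×10¹⁵ m²; emitting surface = 4πr² = 5.701×10¹⁵ m² (ratio 4).
(1−a)S·A_cross = εσ·A_surf·T⁴  ⇒  T⁴ = (1−a)S/(4σ).
T⁴ = 0.870·4070/(4·5.67×10⁻⁸) = 1.561×10¹⁰ K⁴.
T = (1.561×10¹⁰)^(1/4).

T ≈ 353 K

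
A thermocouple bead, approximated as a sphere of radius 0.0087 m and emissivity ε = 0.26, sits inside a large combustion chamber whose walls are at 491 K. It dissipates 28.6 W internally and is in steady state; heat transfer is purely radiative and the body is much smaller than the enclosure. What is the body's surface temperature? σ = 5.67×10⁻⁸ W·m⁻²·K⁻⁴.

For a small grey body in a large enclosure, net radiated power = εσA(T⁴ − T_w⁴).
Steady state: P = εσA(T⁴ − T_w⁴) with A = 4πr² = 9.511×10⁻⁴ m².
T⁴ = P/(εσA) + T_w⁴ = 28.6/(0.26·5.67×10⁻⁸·9.511×10⁻⁴) + (491)⁴
    = 2.040×10¹² + 5.812×10¹⁰ = 2.098×10¹² K⁴.

T ≈ 1200 K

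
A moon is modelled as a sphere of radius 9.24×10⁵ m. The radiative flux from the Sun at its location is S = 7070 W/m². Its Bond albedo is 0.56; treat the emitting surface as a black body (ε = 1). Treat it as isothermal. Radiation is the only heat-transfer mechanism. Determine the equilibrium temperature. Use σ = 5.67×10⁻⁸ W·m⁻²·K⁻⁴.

T ≈ 342 K

At equilibrium, absorbed power = emitted power.
Absorbing cross-section = πr² = 2.682×10¹² m²; emitting surface = 4πr² = 1.073×10¹³ m² (ratio 4).
(1−a)S·A_cross = εσ·A_surf·T⁴  ⇒  T⁴ = (1−a)S/(4σ).
T⁴ = 0.440·7070/(4·5.67×10⁻⁸) = 1.372×10¹⁰ K⁴.
T = (1.372×10¹⁰)^(1/4).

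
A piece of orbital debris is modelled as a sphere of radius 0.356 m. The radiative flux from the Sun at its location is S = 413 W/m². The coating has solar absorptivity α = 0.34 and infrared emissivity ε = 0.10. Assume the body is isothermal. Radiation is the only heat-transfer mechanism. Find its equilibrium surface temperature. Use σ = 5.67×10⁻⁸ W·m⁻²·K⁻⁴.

At equilibrium, absorbed power = emitted power.
Absorbing cross-section = πr² = 0.3982 m²; emitting surface = 4πr² = 1.593 m² (ratio 4).
αS·A_cross = εσ·A_surf·T⁴  ⇒  T⁴ = αS/(ε·4σ).
T⁴ = 0.340·413/(0.10·4·5.67×10⁻⁸) = 6.191×10⁹ K⁴.
T = (6.191×10⁹)^(1/4).

T ≈ 281 K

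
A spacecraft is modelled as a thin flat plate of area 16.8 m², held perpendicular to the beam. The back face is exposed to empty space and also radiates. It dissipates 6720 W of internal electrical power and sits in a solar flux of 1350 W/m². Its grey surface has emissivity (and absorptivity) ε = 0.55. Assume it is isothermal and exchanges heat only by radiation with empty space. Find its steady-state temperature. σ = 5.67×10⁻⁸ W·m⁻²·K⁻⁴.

At steady state, absorbed solar power + internal power = radiated power.
Absorbed: α·S·A_cross = 0.55·1350·16.80 = 12470 W (cross-section A).
Total input = 12470 + 6720 = 19190 W.
Radiated: εσ·A_surf·T⁴ with A_surf = 2A = 33.60 m².
T⁴ = 19190/(0.55·5.67×10⁻⁸·33.60) = 1.832×10¹⁰ K⁴.

T ≈ 368 K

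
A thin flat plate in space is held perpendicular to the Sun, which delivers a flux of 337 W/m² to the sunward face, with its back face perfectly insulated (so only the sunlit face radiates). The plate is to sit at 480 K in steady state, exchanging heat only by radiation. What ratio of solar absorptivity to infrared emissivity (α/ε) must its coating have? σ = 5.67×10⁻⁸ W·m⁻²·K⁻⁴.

α/ε ≈ 8.93

Balance: αS·A = εσ·1A·T⁴ ⇒ α/ε = σT⁴/S.
α/ε = 5.67×10⁻⁸·(480)⁴/337 = 5.67×10⁻⁸·5.308×10¹⁰/337.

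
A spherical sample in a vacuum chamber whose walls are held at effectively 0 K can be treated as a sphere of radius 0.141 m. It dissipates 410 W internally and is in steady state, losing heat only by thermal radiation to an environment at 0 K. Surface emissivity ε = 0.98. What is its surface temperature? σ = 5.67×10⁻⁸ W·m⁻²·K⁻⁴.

Steady state: internal power = radiated power, P = εσA T⁴.
Radiating area A = 4πr² = 0.2498 m².
T⁴ = P/(εσA) = 410/(0.98·5.67×10⁻⁸·0.2498) = 2.953×10¹⁰ K⁴.
T = (2.953×10¹⁰)^(1/4).

T ≈ 415 K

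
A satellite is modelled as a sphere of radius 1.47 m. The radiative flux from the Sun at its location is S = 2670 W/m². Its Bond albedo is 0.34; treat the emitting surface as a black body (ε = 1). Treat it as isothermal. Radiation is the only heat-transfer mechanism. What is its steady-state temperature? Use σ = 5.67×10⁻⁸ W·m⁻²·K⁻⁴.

At equilibrium, absorbed power = emitted power.
Absorbing cross-section = πr² = 6.789 m²; emitting surface = 4πr² = 27.15 m² (ratio 4).
(1−a)S·A_cross = εσ·A_surf·T⁴  ⇒  T⁴ = (1−a)S/(4σ).
T⁴ = 0.660·2670/(4·5.67×10⁻⁸) = 7.770×10⁹ K⁴.
T = (7.770×10⁹)^(1/4).

T ≈ 297 K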